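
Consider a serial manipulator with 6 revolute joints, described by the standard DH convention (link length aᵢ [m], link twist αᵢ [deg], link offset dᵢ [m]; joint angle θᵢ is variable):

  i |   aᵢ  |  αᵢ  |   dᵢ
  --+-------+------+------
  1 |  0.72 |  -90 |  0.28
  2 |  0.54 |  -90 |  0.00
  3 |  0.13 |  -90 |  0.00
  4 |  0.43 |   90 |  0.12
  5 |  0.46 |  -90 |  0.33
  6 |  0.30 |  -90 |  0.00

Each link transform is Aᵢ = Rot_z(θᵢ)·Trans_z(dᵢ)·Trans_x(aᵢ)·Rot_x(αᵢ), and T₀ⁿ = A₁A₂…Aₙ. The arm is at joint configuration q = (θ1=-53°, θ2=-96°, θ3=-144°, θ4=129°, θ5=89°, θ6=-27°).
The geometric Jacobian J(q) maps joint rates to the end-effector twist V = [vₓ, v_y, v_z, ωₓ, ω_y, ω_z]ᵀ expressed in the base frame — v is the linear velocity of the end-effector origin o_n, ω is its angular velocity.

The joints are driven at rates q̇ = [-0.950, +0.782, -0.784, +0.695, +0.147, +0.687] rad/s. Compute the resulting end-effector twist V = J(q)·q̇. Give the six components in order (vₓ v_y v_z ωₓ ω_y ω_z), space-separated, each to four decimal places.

o_n = [0.6451, 0.4916, 1.0737]
J₁: ẑ×o_n = [-0.4916, 0.6451, 0.0000], ω = ẑ
J2: z=[0.7986, 0.6018, 0.0000] o=[0.4333, -0.5750, 0.2800] → [0.4777, -0.6339, 0.7244, 0.7986, 0.6018, 0.0000]
J3: z=[0.5985, -0.7943, 0.1045] o=[0.3993, -0.5299, 0.8170] → [-0.3106, -0.1279, 0.8066, 0.5985, -0.7943, 0.1045]
J4: z=[0.6091, 0.5359, 0.5846] o=[0.4670, -0.4927, 0.7124] → [-0.3818, -0.1159, 0.5041, 0.6091, 0.5359, 0.5846]
J5: z=[0.0277, 0.7223, -0.6911] o=[0.1993, -0.2404, 0.9654] → [0.5841, -0.3111, -0.3017, 0.0277, 0.7223, -0.6911]
J6: z=[0.8031, -0.4277, -0.4148] o=[0.4822, 0.2479, 1.0096] → [0.0737, -0.1190, 0.2653, 0.8031, -0.4277, -0.4148]
V = J·q̇ = [0.9552, -1.2163, 0.4224, 1.1344, 1.2781, -1.0123]

0.9552 -1.2163 0.4224 1.1344 1.2781 -1.0123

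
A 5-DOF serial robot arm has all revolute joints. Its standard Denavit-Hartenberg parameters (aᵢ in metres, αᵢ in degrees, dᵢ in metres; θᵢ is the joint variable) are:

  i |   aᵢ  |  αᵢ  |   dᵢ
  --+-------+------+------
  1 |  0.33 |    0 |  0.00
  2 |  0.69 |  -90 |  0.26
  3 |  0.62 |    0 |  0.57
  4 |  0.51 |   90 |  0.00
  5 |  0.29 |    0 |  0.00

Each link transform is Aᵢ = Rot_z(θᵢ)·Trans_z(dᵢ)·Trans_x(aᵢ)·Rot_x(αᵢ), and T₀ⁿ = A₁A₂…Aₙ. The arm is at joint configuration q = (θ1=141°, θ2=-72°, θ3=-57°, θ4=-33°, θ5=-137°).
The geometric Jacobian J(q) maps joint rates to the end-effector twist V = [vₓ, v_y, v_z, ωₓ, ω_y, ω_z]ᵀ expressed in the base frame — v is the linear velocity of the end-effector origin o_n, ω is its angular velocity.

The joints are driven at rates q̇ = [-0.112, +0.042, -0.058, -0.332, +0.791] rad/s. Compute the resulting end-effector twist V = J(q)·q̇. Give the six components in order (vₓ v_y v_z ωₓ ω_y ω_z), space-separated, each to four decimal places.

o_n = [-0.2357, 1.3005, 1.0779]
J₁: ẑ×o_n = [-1.3005, -0.2357, 0.0000], ω = ẑ
J2: z=[0.0000, 0.0000, 1.0000] o=[-0.2565, 0.2077, 0.0000] → [-1.0928, 0.0208, 0.0000, 0.0000, 0.0000, 1.0000]
J3: z=[-0.9336, 0.3584, 0.0000] o=[-0.0092, 0.8518, 0.2600] → [0.2931, 0.7636, -0.3377, -0.9336, 0.3584, 0.0000]
J4: z=[-0.9336, 0.3584, 0.0000] o=[-0.4203, 1.3714, 0.7800] → [0.1068, 0.2781, -0.0000, -0.9336, 0.3584, 0.0000]
J5: z=[-0.3584, -0.9336, 0.0000] o=[-0.4203, 1.3714, 1.2900] → [0.1980, -0.0760, 0.1978, -0.3584, -0.9336, 0.0000]
V = J·q̇ = [0.2039, -0.1695, 0.1760, 0.0806, -0.8782, -0.0700]

0.2039 -0.1695 0.1760 0.0806 -0.8782 -0.0700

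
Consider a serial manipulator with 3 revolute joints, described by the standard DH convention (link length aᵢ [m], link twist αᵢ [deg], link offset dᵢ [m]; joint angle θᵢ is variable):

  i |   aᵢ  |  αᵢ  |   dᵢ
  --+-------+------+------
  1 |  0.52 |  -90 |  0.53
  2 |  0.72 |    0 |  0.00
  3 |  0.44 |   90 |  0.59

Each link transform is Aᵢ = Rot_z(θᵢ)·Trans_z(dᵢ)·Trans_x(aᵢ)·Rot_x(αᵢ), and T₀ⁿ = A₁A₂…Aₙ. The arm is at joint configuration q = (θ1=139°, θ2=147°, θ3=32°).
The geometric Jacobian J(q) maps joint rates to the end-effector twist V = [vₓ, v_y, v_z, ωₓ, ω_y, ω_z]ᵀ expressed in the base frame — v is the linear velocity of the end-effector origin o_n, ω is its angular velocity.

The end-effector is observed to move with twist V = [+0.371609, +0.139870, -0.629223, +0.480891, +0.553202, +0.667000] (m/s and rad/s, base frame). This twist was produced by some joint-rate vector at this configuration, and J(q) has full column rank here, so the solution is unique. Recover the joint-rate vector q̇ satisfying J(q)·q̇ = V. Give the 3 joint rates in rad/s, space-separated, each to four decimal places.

o_n = [0.0082, -0.7889, 0.1302]
J₁: ẑ×o_n = [0.7889, 0.0082, -0.0000], ω = ẑ
J2: z=[-0.6561, -0.7547, 0.0000] o=[-0.3924, 0.3412, 0.5300] → [0.3017, -0.2623, 1.0438, -0.6561, -0.7547, 0.0000]
J3: z=[-0.6561, -0.7547, 0.0000] o=[0.0633, -0.0550, 0.1379] → [0.0058, -0.0050, 0.4399, -0.6561, -0.7547, 0.0000]
q̇ = J⁺·V = [0.6670, -0.5080, -0.2250]

0.6670 -0.5080 -0.2250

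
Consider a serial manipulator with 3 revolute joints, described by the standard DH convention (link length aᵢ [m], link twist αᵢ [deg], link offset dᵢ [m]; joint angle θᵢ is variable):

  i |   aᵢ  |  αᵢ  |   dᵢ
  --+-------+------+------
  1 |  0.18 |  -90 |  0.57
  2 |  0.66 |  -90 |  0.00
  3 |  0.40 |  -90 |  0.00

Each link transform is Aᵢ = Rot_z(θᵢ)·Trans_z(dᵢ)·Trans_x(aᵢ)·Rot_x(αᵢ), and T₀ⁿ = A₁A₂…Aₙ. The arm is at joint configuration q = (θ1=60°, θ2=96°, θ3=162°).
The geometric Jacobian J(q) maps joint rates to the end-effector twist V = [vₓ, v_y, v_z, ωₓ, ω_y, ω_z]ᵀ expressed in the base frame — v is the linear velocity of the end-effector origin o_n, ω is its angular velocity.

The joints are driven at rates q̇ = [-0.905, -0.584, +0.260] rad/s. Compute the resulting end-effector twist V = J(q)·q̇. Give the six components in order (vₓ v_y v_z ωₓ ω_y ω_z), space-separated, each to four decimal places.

o_n = [0.1824, 0.0688, 0.2920]
J₁: ẑ×o_n = [-0.0688, 0.1824, 0.0000], ω = ẑ
J2: z=[-0.8660, 0.5000, 0.0000] o=[0.0900, 0.1559, 0.5700] → [-0.1390, -0.2408, 0.0292, -0.8660, 0.5000, 0.0000]
J3: z=[-0.4973, -0.8613, 0.1045] o=[0.0555, 0.0961, -0.0864] → [-0.3230, 0.2014, 0.1229, -0.4973, -0.8613, 0.1045]
V = J·q̇ = [0.0594, 0.0279, 0.0149, 0.3765, -0.5159, -0.8778]

0.0594 0.0279 0.0149 0.3765 -0.5159 -0.8778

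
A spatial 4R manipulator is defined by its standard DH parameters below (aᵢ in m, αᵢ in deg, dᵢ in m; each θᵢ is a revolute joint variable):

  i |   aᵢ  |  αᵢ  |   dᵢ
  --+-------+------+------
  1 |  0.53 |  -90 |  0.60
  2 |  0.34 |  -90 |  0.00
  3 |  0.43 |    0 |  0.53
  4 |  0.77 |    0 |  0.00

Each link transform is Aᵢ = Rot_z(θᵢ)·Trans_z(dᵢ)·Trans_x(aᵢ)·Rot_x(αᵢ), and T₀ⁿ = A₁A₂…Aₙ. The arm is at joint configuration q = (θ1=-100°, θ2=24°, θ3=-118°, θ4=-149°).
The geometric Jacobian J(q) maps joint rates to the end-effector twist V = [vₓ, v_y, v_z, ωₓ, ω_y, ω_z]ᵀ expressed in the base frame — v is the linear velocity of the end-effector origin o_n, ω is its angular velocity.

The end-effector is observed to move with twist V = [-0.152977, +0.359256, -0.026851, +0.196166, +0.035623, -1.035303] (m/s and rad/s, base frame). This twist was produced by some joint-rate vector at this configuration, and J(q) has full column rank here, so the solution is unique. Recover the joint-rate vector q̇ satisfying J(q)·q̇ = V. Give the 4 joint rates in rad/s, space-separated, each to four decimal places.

-0.8800 0.1870 0.6710 -0.5010

o_n = [-0.4535, -0.3301, 0.0760]
J₁: ẑ×o_n = [0.3301, -0.4535, 0.0000], ω = ẑ
J2: z=[0.9848, -0.1736, 0.0000] o=[-0.0920, -0.5219, 0.6000] → [0.0910, 0.5160, 0.1262, 0.9848, -0.1736, 0.0000]
J3: z=[0.0706, 0.4006, -0.9135] o=[-0.1460, -0.8278, 0.4617] → [0.3002, 0.3082, 0.1583, 0.0706, 0.4006, -0.9135]
J4: z=[0.0706, 0.4006, -0.9135] o=[0.2974, -0.4998, 0.0596] → [0.1617, 0.6848, 0.3128, 0.0706, 0.4006, -0.9135]
q̇ = J⁺·V = [-0.8800, 0.1870, 0.6710, -0.5010]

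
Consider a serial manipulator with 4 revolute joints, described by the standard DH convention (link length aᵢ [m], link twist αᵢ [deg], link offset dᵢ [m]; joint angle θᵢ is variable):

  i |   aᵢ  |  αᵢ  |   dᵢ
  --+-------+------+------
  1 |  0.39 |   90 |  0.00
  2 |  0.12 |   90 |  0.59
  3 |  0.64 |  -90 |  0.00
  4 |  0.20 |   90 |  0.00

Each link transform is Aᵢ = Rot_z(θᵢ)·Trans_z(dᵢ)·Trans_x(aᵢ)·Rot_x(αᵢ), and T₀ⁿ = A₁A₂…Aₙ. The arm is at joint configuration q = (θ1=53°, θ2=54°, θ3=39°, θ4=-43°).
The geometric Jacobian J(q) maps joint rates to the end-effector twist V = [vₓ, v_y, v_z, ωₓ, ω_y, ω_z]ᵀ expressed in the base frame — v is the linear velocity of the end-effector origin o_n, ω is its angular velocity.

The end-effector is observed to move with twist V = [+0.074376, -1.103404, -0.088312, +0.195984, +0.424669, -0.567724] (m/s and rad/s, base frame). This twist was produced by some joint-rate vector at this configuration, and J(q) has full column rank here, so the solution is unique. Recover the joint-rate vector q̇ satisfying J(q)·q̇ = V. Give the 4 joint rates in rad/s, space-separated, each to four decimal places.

o_n = [1.4261, 0.0899, 0.5113]
J₁: ẑ×o_n = [-0.0899, 1.4261, 0.0000], ω = ẑ
J2: z=[0.7986, -0.6018, 0.0000] o=[0.2347, 0.3115, 0.0000] → [-0.3077, -0.4083, 0.5400, 0.7986, -0.6018, 0.0000]
J3: z=[0.4869, 0.6461, -0.5878] o=[0.7484, 0.0127, 0.0971] → [0.3130, -0.6000, -0.4003, 0.4869, 0.6461, -0.5878]
J4: z=[0.3980, -0.7631, -0.5091] o=[1.2460, 0.0038, 0.4995] → [0.0348, -0.0964, 0.1717, 0.3980, -0.7631, -0.5091]
q̇ = J⁺·V = [-0.5810, 0.2460, 0.3620, -0.4440]

-0.5810 0.2460 0.3620 -0.4440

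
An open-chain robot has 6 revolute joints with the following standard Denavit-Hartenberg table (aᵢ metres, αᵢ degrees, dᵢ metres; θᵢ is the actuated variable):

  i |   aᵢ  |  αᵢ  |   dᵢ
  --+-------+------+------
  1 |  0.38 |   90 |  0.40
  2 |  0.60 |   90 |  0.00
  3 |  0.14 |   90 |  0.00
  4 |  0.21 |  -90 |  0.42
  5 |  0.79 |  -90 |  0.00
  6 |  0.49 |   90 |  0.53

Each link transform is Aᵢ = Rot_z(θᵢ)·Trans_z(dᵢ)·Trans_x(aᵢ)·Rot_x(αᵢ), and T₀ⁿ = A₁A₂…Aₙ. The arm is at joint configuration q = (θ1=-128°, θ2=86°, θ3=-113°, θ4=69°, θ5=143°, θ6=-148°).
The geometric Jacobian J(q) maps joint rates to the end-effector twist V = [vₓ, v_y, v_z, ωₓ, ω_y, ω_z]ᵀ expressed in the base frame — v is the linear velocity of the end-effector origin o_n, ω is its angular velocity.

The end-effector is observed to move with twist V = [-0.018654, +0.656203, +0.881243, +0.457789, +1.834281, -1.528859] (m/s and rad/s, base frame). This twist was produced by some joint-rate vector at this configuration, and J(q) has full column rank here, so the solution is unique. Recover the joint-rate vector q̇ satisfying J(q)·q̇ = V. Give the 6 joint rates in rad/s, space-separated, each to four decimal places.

o_n = [-0.4333, 0.2093, 0.5481]
J₁: ẑ×o_n = [-0.2093, -0.4333, 0.0000], ω = ẑ
J2: z=[-0.7880, 0.6157, 0.0000] o=[-0.2340, -0.2994, 0.4000] → [0.0912, 0.1167, -0.2782, -0.7880, 0.6157, 0.0000]
J3: z=[-0.6142, -0.7861, -0.0698] o=[-0.2597, -0.3324, 0.9985] → [0.3919, -0.2645, -0.4692, -0.6142, -0.7861, -0.0698]
J4: z=[-0.2684, 0.2912, -0.9183] o=[-0.1558, -0.4088, 0.9440] → [0.4523, 0.1485, -0.0851, -0.2684, 0.2912, -0.9183]
J5: z=[-0.9130, 0.2273, 0.3389] o=[-0.3331, -0.4816, 0.5153] → [-0.2267, -0.0040, -0.6080, -0.9130, 0.2273, 0.3389]
J6: z=[-0.0293, 0.7918, -0.6101] o=[-0.0115, -0.0337, 1.0811] → [-0.2737, 0.2417, 0.3268, -0.0293, 0.7918, -0.6101]
q̇ = J⁺·V = [-0.0320, 0.4980, -0.8740, 0.8500, -0.6230, 0.9280]

-0.0320 0.4980 -0.8740 0.8500 -0.6230 0.9280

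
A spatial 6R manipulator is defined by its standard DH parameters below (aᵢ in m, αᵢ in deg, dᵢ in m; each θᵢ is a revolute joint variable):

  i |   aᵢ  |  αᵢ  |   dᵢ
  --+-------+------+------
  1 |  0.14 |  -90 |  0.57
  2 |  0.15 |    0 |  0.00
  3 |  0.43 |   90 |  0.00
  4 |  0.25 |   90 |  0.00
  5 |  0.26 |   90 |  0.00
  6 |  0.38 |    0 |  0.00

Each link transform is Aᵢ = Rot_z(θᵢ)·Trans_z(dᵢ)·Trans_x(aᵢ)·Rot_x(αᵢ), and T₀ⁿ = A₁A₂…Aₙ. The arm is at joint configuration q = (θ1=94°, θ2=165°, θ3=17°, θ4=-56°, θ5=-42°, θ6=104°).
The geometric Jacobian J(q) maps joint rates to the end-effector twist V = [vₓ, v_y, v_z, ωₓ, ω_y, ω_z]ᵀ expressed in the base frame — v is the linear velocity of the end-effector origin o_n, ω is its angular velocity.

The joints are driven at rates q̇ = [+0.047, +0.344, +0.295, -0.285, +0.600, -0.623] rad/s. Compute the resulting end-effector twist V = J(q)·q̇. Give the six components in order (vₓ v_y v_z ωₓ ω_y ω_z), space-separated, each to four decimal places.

0.2065 0.1694 0.3372 0.0240 0.2602 -0.1401

o_n = [0.5391, -0.2978, 0.6552]
J₁: ẑ×o_n = [0.2978, 0.5391, -0.0000], ω = ẑ
J2: z=[-0.9976, -0.0698, 0.0000] o=[-0.0098, 0.1397, 0.5700] → [-0.0059, 0.0850, 0.4747, -0.9976, -0.0698, 0.0000]
J3: z=[-0.9976, -0.0698, 0.0000] o=[0.0003, -0.0049, 0.5312] → [-0.0087, 0.1237, 0.3298, -0.9976, -0.0698, 0.0000]
J4: z=[0.0024, -0.0348, -0.9994] o=[0.0303, -0.4336, 0.5462] → [0.1318, -0.5087, 0.0180, 0.0024, -0.0348, -0.9994]
J5: z=[0.5000, 0.8655, -0.0289] o=[0.2468, -0.5585, 0.5511] → [0.0977, -0.0605, -0.1226, 0.5000, 0.8655, -0.0289]
J6: z=[-0.5813, 0.3602, 0.7296] o=[0.4137, -0.6490, 0.7287] → [-0.2827, 0.0488, -0.2493, -0.5813, 0.3602, 0.7296]
V = J·q̇ = [0.2065, 0.1694, 0.3372, 0.0240, 0.2602, -0.1401]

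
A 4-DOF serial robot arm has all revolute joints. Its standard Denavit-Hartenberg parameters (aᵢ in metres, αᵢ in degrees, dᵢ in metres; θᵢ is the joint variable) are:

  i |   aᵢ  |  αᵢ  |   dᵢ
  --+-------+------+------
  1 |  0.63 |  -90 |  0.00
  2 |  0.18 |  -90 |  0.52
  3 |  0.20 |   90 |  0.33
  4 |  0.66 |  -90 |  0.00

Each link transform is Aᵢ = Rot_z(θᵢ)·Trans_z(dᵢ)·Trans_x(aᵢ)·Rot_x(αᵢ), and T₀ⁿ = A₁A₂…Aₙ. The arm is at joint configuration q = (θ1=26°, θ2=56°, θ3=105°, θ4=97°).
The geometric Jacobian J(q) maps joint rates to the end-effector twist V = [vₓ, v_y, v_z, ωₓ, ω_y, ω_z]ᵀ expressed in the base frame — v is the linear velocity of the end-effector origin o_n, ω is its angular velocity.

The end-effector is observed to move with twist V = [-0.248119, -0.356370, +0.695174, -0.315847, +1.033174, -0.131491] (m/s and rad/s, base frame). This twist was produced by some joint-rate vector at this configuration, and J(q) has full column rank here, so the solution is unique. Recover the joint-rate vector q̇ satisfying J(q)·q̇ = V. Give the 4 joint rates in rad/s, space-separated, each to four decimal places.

-0.7500 0.9550 -0.4860 -0.4330

o_n = [-0.2702, 0.3183, -0.6744]
J₁: ẑ×o_n = [-0.3183, -0.2702, 0.0000], ω = ẑ
J2: z=[-0.4384, 0.8988, 0.0000] o=[0.5662, 0.2762, 0.0000] → [-0.6062, -0.2956, 0.7333, -0.4384, 0.8988, 0.0000]
J3: z=[-0.7451, -0.3634, -0.5592] o=[0.4288, 0.7877, -0.1492] → [-0.0716, -0.0005, 0.0957, -0.7451, -0.3634, -0.5592]
J4: z=[0.5989, 0.0042, -0.8008] o=[0.2415, 0.4814, -0.2908] → [-0.1322, 0.6395, -0.0956, 0.5989, 0.0042, -0.8008]
q̇ = J⁺·V = [-0.7500, 0.9550, -0.4860, -0.4330]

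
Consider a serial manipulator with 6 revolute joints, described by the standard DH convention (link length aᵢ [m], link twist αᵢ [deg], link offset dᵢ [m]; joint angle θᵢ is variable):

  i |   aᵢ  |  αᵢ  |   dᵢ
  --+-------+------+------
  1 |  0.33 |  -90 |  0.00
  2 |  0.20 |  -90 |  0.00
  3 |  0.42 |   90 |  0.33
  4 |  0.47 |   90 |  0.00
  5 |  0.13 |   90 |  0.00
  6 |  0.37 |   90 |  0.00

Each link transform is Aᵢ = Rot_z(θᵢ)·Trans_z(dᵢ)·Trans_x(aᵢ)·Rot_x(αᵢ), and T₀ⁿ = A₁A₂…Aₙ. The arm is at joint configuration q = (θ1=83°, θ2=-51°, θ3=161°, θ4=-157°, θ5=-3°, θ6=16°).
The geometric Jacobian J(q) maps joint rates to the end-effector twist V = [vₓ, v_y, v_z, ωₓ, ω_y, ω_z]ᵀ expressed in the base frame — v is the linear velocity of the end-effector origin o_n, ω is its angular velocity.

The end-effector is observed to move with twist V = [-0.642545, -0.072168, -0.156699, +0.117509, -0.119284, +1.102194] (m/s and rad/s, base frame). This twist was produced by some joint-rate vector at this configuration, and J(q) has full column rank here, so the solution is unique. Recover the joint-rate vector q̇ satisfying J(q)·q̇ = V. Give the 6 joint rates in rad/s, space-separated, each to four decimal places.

o_n = [-0.0892, 0.8038, 0.4837]
J₁: ẑ×o_n = [-0.8038, -0.0892, 0.0000], ω = ẑ
J2: z=[-0.9925, 0.1219, 0.0000] o=[0.0402, 0.3275, 0.0000] → [0.0589, 0.4801, -0.4570, -0.9925, 0.1219, 0.0000]
J3: z=[0.0947, 0.7714, -0.6293] o=[0.0556, 0.4525, 0.1554] → [0.4743, 0.0600, 0.1449, 0.0947, 0.7714, -0.6293]
J4: z=[0.9634, 0.0881, 0.2530] o=[0.1921, 0.4423, -0.3609] → [-0.0170, -0.8848, 0.3731, 0.9634, 0.0881, 0.2530]
J5: z=[-0.0107, 0.9563, -0.2922] o=[0.0663, 0.5733, 0.0726] → [0.4605, 0.0498, 0.1462, -0.0107, 0.9563, -0.2922]
J6: z=[-0.9481, -0.1026, -0.3009] o=[0.0249, 0.6089, 0.1906] → [0.0286, 0.3122, -0.1965, -0.9481, -0.1026, -0.3009]
q̇ = J⁺·V = [0.5890, 0.5790, -0.5040, 0.0520, 0.1250, -0.7290]

0.5890 0.5790 -0.5040 0.0520 0.1250 -0.7290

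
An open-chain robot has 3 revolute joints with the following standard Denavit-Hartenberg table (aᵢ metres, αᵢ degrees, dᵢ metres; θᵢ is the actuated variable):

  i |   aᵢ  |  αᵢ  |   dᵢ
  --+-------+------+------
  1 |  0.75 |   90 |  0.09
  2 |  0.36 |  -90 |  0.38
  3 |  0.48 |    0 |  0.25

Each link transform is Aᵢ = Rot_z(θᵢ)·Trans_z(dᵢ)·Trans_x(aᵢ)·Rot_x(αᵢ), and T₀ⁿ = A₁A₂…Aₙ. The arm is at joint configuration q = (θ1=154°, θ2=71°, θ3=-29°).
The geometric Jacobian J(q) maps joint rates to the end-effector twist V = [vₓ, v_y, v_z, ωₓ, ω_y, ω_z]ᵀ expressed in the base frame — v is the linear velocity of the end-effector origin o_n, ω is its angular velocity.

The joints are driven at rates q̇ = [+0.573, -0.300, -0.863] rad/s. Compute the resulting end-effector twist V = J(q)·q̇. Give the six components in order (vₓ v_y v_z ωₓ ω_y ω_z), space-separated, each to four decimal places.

o_n = [-0.4212, 0.8872, 0.9087]
J₁: ẑ×o_n = [-0.8872, -0.4212, 0.0000], ω = ẑ
J2: z=[0.4384, 0.8988, 0.0000] o=[-0.6741, 0.3288, 0.0900] → [0.7359, -0.3589, 0.0175, 0.4384, 0.8988, 0.0000]
J3: z=[0.8498, -0.4145, 0.3256] o=[-0.6129, 0.7217, 0.4304] → [-0.2521, -0.3441, 0.2200, 0.8498, -0.4145, 0.3256]
V = J·q̇ = [-0.5115, 0.1633, -0.1951, -0.8649, 0.0881, 0.2920]

-0.5115 0.1633 -0.1951 -0.8649 0.0881 0.2920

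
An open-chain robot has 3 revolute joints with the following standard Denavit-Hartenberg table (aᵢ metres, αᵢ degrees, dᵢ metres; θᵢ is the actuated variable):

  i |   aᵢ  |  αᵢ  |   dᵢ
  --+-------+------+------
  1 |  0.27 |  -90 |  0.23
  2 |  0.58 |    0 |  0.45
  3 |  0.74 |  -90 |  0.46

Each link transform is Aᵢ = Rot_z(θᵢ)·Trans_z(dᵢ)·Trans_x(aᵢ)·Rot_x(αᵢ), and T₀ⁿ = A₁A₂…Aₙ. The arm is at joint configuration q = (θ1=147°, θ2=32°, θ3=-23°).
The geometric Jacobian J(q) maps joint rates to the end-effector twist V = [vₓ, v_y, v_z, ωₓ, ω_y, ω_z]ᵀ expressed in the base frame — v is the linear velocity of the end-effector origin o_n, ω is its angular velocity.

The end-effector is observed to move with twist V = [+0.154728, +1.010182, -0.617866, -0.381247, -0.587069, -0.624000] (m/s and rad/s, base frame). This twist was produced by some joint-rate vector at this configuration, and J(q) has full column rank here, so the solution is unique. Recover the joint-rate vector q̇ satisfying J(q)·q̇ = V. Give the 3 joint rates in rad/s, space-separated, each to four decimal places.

o_n = [-1.7476, 0.0498, -0.1931]
J₁: ẑ×o_n = [-0.0498, -1.7476, 0.0000], ω = ẑ
J2: z=[-0.5446, -0.8387, 0.0000] o=[-0.2264, 0.1471, 0.2300] → [0.3549, -0.2304, -1.2228, -0.5446, -0.8387, 0.0000]
J3: z=[-0.5446, -0.8387, 0.0000] o=[-0.8840, 0.0375, -0.0774] → [0.0971, -0.0630, -0.7309, -0.5446, -0.8387, 0.0000]
q̇ = J⁺·V = [-0.6240, 0.2160, 0.4840]

-0.6240 0.2160 0.4840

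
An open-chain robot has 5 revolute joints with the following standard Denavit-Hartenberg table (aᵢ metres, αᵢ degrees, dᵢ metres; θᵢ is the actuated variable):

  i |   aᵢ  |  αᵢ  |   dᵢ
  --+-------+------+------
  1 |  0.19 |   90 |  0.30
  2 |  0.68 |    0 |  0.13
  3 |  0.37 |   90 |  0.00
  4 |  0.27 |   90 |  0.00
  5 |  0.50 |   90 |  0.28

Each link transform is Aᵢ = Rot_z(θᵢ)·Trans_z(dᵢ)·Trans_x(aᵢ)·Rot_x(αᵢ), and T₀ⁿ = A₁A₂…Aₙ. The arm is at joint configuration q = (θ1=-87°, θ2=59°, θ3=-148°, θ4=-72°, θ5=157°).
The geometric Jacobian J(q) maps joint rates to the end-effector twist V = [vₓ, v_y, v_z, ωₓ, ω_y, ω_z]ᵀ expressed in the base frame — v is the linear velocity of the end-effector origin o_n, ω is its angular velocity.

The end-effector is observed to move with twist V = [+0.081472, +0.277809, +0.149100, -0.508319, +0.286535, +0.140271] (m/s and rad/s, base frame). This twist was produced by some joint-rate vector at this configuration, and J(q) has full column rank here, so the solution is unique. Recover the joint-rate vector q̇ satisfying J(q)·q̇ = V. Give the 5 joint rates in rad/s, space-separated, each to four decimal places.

0.0430 0.6130 -0.0870 0.3110 0.1080

o_n = [-0.2060, -0.3569, 0.8346]
J₁: ẑ×o_n = [0.3569, -0.2060, 0.0000], ω = ẑ
J2: z=[-0.9986, -0.0523, 0.0000] o=[0.0099, -0.1897, 0.3000] → [-0.0280, 0.5338, 0.1557, -0.9986, -0.0523, 0.0000]
J3: z=[-0.9986, -0.0523, 0.0000] o=[-0.1015, -0.5463, 0.8829] → [0.0025, -0.0482, -0.1946, -0.9986, -0.0523, 0.0000]
J4: z=[-0.0523, 0.9985, -0.0175] o=[-0.1012, -0.5527, 0.5129] → [0.3246, 0.0187, 0.0944, -0.0523, 0.9985, -0.0175]
J5: z=[0.3077, 0.0327, 0.9509] o=[0.1553, -0.5408, 0.4295] → [-0.1615, -0.4682, 0.0684, 0.3077, 0.0327, 0.9509]
q̇ = J⁺·V = [0.0430, 0.6130, -0.0870, 0.3110, 0.1080]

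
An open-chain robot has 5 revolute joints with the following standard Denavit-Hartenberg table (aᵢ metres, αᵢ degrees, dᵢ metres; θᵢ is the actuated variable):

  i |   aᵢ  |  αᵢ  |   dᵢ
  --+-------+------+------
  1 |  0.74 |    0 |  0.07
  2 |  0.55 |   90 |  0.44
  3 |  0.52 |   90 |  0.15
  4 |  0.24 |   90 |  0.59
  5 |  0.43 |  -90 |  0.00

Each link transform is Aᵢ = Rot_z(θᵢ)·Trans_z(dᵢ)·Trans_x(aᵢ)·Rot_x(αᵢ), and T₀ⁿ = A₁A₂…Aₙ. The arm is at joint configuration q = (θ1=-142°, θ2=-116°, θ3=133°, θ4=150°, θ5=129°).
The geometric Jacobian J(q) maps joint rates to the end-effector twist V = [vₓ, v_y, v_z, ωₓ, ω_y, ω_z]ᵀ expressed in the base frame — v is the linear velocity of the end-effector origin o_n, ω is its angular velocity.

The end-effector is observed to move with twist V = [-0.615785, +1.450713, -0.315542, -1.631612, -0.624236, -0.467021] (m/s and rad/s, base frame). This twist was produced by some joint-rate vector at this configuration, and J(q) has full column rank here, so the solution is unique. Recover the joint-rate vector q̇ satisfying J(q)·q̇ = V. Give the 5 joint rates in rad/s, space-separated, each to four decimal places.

-0.2440 0.6590 -0.9290 -0.8000 -0.9200

o_n = [-0.6288, 0.4070, 1.5400]
J₁: ẑ×o_n = [-0.4070, -0.6288, 0.0000], ω = ẑ
J2: z=[0.0000, 0.0000, 1.0000] o=[-0.5831, -0.4556, 0.0700] → [-0.8625, -0.0456, 0.0000, 0.0000, 0.0000, 1.0000]
J3: z=[0.9781, 0.2079, 0.0000] o=[-0.6975, 0.0824, 0.5100] → [0.2141, -1.0075, 0.3032, 0.9781, 0.2079, 0.0000]
J4: z=[-0.1521, 0.7154, 0.6820] o=[-0.4770, -0.2333, 0.8903] → [0.0281, -0.0047, 0.0112, -0.1521, 0.7154, 0.6820]
J5: z=[0.9180, -0.1535, 0.3657] o=[-0.4788, 0.3524, 1.1407] → [-0.0813, -0.4214, 0.0271, 0.9180, -0.1535, 0.3657]
q̇ = J⁺·V = [-0.2440, 0.6590, -0.9290, -0.8000, -0.9200]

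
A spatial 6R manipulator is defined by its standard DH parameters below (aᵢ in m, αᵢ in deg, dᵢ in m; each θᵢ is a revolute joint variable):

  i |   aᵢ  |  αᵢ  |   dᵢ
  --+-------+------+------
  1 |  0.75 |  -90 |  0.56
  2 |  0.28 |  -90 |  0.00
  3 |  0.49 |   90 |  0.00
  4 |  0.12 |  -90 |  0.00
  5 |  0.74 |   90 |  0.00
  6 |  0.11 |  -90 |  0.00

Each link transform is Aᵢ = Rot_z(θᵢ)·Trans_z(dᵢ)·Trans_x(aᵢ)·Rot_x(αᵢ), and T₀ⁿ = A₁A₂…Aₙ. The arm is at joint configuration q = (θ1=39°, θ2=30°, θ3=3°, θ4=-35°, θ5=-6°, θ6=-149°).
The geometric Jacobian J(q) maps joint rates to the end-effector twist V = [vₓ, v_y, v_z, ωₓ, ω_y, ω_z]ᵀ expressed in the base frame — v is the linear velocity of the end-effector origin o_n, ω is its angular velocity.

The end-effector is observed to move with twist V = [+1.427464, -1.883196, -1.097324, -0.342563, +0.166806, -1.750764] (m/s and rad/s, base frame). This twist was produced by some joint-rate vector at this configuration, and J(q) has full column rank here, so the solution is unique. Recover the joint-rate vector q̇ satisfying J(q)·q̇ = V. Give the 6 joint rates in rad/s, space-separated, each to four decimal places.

-0.6050 0.5200 0.5460 0.4160 0.6850 -0.5710

o_n = [1.6819, 1.3759, 0.2968]
J₁: ẑ×o_n = [-1.3759, 1.6819, 0.0000], ω = ẑ
J2: z=[-0.6293, 0.7771, 0.0000] o=[0.5829, 0.4720, 0.5600] → [-0.2045, -0.1656, -1.4230, -0.6293, 0.7771, 0.0000]
J3: z=[-0.3886, -0.3147, -0.8660] o=[0.7713, 0.6246, 0.4200] → [0.6894, -0.8365, -0.0054, -0.3886, -0.3147, -0.8660]
J4: z=[-0.5932, 0.8046, -0.0262] o=[1.1168, 0.8714, 0.1753] → [0.1110, 0.0573, -0.7540, -0.5932, 0.8046, -0.0262]
J5: z=[0.0861, 0.0311, -0.9958] o=[1.2128, 0.9425, 0.1859] → [0.4350, -0.4767, 0.0227, 0.0861, 0.0311, -0.9958]
J6: z=[-0.6737, 0.7382, -0.0352] o=[1.7560, 1.4412, 0.2484] → [0.0335, 0.0352, 0.0987, -0.6737, 0.7382, -0.0352]
q̇ = J⁺·V = [-0.6050, 0.5200, 0.5460, 0.4160, 0.6850, -0.5710]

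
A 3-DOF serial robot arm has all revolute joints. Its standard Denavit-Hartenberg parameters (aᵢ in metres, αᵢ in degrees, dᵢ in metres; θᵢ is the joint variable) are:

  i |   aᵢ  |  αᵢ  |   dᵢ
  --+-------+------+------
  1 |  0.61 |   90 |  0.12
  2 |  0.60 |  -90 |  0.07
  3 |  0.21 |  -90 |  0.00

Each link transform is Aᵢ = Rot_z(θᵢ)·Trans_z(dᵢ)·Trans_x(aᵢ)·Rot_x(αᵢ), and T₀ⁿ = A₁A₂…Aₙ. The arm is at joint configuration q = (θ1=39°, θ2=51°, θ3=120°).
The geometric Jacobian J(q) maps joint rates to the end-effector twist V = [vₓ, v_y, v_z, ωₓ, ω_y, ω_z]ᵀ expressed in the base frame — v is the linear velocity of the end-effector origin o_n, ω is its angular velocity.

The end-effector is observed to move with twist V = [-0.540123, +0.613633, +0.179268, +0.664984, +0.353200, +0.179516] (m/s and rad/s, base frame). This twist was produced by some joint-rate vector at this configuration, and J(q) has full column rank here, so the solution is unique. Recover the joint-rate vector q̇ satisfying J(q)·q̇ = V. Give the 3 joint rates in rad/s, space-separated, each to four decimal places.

o_n = [0.6458, 0.6669, 0.5047]
J₁: ẑ×o_n = [-0.6669, 0.6458, 0.0000], ω = ẑ
J2: z=[0.6293, -0.7771, 0.0000] o=[0.4741, 0.3839, 0.1200] → [-0.2990, -0.2421, 0.3115, 0.6293, -0.7771, 0.0000]
J3: z=[-0.6040, -0.4891, 0.6293] o=[0.8116, 0.5671, 0.5863] → [-0.0229, -0.1536, -0.1413, -0.6040, -0.4891, 0.6293]
q̇ = J⁺·V = [0.7780, 0.1440, -0.9510]

0.7780 0.1440 -0.9510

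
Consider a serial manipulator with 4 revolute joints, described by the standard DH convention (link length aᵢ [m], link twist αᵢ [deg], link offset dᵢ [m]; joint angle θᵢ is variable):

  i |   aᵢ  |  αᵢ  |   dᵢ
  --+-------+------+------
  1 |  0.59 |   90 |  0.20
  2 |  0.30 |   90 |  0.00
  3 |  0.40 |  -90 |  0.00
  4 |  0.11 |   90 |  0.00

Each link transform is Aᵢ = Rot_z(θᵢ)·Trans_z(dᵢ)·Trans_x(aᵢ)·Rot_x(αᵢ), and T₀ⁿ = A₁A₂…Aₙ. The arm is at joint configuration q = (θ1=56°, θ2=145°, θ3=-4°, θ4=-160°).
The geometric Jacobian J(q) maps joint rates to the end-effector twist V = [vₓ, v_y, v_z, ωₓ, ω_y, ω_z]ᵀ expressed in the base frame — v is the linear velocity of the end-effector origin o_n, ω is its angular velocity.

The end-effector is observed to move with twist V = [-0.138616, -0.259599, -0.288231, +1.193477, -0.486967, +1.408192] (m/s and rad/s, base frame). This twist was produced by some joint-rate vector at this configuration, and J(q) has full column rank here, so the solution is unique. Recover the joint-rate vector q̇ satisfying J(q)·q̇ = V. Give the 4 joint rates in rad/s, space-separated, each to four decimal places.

o_n = [0.0519, 0.1139, 0.5726]
J₁: ẑ×o_n = [-0.1139, 0.0519, 0.0000], ω = ẑ
J2: z=[0.8290, -0.5592, 0.0000] o=[0.3299, 0.4891, 0.2000] → [-0.2084, -0.3089, -0.4666, 0.8290, -0.5592, 0.0000]
J3: z=[0.3207, 0.4755, 0.8192] o=[0.1925, 0.2854, 0.3721] → [0.2358, -0.1795, 0.0119, 0.3207, 0.4755, 0.8192]
J4: z=[0.7951, -0.6052, 0.0400] o=[-0.0134, 0.0300, 0.6009] → [0.0138, 0.0251, 0.1062, 0.7951, -0.6052, 0.0400]
q̇ = J⁺·V = [0.9690, 0.7480, 0.5110, 0.5150]

0.9690 0.7480 0.5110 0.5150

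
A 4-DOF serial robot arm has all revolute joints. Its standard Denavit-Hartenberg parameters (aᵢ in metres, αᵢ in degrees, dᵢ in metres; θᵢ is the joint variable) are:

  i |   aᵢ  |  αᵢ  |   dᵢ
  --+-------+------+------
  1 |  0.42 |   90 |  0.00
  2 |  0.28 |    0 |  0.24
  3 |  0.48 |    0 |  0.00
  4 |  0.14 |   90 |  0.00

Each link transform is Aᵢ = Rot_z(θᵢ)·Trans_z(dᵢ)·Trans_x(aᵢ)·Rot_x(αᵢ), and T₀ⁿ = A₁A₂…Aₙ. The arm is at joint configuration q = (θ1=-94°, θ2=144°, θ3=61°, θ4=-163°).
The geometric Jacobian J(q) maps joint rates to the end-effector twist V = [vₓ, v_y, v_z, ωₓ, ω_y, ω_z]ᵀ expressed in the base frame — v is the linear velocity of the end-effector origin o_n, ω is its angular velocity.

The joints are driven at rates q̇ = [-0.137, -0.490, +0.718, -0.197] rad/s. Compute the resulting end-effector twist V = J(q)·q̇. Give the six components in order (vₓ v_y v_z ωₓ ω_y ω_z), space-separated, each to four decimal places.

o_n = [-0.2298, 0.1539, 0.0554]
J₁: ẑ×o_n = [-0.1539, -0.2298, 0.0000], ω = ẑ
J2: z=[-0.9976, 0.0698, 0.0000] o=[-0.0293, -0.4190, 0.0000] → [0.0039, 0.0553, -0.5575, -0.9976, 0.0698, 0.0000]
J3: z=[-0.9976, 0.0698, 0.0000] o=[-0.2529, -0.1763, 0.1646] → [-0.0076, -0.1089, -0.3310, -0.9976, 0.0698, 0.0000]
J4: z=[-0.9976, 0.0698, 0.0000] o=[-0.2226, 0.2577, -0.0383] → [0.0065, 0.0935, 0.1040, -0.9976, 0.0698, 0.0000]
V = J·q̇ = [0.0124, -0.0922, 0.0150, -0.0309, 0.0022, -0.1370]

0.0124 -0.0922 0.0150 -0.0309 0.0022 -0.1370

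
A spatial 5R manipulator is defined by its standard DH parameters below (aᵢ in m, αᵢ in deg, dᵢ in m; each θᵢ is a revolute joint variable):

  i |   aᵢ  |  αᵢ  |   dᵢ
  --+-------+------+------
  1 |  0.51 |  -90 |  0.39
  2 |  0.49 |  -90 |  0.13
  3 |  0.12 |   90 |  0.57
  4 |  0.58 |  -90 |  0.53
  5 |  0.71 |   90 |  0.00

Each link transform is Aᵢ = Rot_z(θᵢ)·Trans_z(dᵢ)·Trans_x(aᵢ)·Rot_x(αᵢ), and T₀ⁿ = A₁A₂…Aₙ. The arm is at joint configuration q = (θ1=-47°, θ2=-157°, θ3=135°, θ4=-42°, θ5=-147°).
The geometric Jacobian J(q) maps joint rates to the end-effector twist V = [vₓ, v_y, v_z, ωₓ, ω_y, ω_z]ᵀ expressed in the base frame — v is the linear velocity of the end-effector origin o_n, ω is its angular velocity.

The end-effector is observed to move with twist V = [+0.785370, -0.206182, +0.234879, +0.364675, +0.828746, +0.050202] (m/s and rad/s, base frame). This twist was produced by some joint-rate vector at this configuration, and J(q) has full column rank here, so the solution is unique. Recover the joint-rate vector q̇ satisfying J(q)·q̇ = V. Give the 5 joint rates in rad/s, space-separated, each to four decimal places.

0.7460 0.0790 -0.1440 -0.4920 -0.8560

o_n = [-0.5990, -0.2300, 1.3390]
J₁: ẑ×o_n = [0.2300, -0.5990, 0.0000], ω = ẑ
J2: z=[0.7314, 0.6820, 0.0000] o=[0.3478, -0.3730, 0.3900] → [0.6472, -0.6940, 0.7503, 0.7314, 0.6820, 0.0000]
J3: z=[0.2665, -0.2858, 0.9205] o=[0.1353, 0.0455, 0.5815] → [0.0372, -0.8778, -0.2833, 0.2665, -0.2858, 0.9205]
J4: z=[-0.9611, -0.0062, 0.2763] o=[0.2784, -0.2323, 1.0730] → [-0.0023, 0.0132, -0.0077, -0.9611, -0.0062, 0.2763]
J5: z=[0.1490, -0.8536, 0.4992] o=[-0.3660, -0.5378, 0.7431] → [-0.6623, -0.2051, -0.1531, 0.1490, -0.8536, 0.4992]
q̇ = J⁺·V = [0.7460, 0.0790, -0.1440, -0.4920, -0.8560]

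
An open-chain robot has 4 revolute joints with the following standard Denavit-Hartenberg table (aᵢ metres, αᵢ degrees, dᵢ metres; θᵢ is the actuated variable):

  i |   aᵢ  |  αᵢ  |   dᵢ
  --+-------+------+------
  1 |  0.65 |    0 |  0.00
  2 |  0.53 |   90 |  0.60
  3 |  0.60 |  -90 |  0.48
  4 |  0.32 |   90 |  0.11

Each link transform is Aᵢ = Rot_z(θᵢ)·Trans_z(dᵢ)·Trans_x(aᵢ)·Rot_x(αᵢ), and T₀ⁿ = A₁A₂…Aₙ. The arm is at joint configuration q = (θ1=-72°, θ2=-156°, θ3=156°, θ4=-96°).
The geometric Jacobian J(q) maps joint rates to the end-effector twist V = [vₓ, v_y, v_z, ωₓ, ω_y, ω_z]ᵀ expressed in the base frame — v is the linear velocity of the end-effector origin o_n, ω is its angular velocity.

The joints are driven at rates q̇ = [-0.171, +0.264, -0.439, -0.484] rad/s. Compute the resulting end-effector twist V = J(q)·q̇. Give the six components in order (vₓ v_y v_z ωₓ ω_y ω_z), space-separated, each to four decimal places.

o_n = [0.8157, -0.1081, 0.7299]
J₁: ẑ×o_n = [0.1081, 0.8157, -0.0000], ω = ẑ
J2: z=[0.0000, 0.0000, 1.0000] o=[0.2009, -0.6182, 0.0000] → [-0.5101, 0.6148, 0.0000, 0.0000, 0.0000, 1.0000]
J3: z=[0.7431, 0.6691, 0.0000] o=[-0.1538, -0.2243, 0.6000] → [0.0870, -0.0966, -0.5623, 0.7431, 0.6691, 0.0000]
J4: z=[0.2722, -0.3023, -0.9135] o=[0.5697, -0.3105, 0.8440] → [0.2194, -0.1937, 0.1294, 0.2722, -0.3023, -0.9135]
V = J·q̇ = [-0.2975, 0.1590, 0.1842, -0.4580, -0.1475, 0.5352]

-0.2975 0.1590 0.1842 -0.4580 -0.1475 0.5352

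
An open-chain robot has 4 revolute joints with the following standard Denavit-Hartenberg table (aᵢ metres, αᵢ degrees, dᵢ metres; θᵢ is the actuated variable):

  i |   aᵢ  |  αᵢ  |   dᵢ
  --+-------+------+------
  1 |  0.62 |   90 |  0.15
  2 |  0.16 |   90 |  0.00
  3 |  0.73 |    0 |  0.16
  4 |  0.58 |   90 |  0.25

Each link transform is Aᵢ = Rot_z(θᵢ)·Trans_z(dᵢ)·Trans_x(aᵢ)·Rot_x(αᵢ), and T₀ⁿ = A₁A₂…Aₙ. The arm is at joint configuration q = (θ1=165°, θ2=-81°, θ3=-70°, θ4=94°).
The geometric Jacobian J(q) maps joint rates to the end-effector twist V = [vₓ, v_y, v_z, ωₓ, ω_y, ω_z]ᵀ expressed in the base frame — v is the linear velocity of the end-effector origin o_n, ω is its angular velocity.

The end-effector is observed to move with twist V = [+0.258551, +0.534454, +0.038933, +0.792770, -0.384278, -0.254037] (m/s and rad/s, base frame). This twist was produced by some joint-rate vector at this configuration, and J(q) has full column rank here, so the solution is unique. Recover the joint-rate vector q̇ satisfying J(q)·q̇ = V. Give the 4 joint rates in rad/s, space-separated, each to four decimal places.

o_n = [-0.4662, -0.3410, -0.8421]
J₁: ẑ×o_n = [0.3410, -0.4662, 0.0000], ω = ẑ
J2: z=[0.2588, 0.9659, 0.0000] o=[-0.5989, 0.1605, 0.1500] → [-0.9583, 0.2568, -0.2580, 0.2588, 0.9659, 0.0000]
J3: z=[0.9540, -0.2556, -0.1564] o=[-0.6231, 0.1669, -0.0080] → [0.1338, 0.7712, -0.4445, 0.9540, -0.2556, -0.1564]
J4: z=[0.9540, -0.2556, -0.1564] o=[-0.6857, -0.5264, -0.2797] → [0.1728, 0.5023, 0.2330, 0.9540, -0.2556, -0.1564]
q̇ = J⁺·V = [-0.1170, -0.1660, 0.3070, 0.5690]

-0.1170 -0.1660 0.3070 0.5690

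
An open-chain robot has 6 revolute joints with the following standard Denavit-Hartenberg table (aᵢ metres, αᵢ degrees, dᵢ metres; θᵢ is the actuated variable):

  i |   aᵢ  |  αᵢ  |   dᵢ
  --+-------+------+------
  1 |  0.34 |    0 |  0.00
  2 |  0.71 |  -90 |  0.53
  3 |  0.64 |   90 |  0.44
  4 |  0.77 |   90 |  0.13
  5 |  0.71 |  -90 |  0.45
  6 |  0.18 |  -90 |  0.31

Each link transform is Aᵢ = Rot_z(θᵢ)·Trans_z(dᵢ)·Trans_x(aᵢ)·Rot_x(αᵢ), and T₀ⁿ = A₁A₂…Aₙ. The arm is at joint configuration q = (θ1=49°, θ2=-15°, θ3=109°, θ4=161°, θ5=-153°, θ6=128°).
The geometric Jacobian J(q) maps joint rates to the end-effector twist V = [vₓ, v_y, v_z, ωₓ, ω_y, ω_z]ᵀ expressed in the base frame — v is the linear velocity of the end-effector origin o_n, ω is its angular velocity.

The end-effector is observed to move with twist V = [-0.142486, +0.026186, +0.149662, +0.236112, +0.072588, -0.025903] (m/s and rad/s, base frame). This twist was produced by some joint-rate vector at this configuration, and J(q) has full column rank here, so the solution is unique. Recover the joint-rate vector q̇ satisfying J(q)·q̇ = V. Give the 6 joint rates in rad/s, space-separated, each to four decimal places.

o_n = [-0.0974, 1.0706, 0.3031]
J₁: ẑ×o_n = [-1.0706, -0.0974, 0.0000], ω = ẑ
J2: z=[0.0000, 0.0000, 1.0000] o=[0.2231, 0.2566, 0.0000] → [-0.8140, -0.3205, 0.0000, 0.0000, 0.0000, 1.0000]
J3: z=[-0.5592, 0.8290, 0.0000] o=[0.8117, 0.6536, 0.5300] → [-0.1881, -0.1269, 0.5205, -0.5592, 0.8290, 0.0000]
J4: z=[0.7839, 0.5287, -0.3256] o=[0.3929, 0.9019, -0.0751] → [0.2549, -0.1369, 0.3915, 0.7839, 0.5287, -0.3256]
J5: z=[-0.6166, 0.7246, -0.3078] o=[0.5511, 1.3110, 0.5709] → [-0.2681, 0.0345, 0.6181, -0.6166, 0.7246, -0.3078]
J6: z=[-0.6652, -0.2704, 0.6960] o=[-0.0253, 1.1870, -0.0282] → [-0.0086, 0.1702, 0.0579, -0.6652, -0.2704, 0.6960]
q̇ = J⁺·V = [0.2000, -0.0140, -0.5000, 0.3370, 0.4450, 0.0500]

0.2000 -0.0140 -0.5000 0.3370 0.4450 0.0500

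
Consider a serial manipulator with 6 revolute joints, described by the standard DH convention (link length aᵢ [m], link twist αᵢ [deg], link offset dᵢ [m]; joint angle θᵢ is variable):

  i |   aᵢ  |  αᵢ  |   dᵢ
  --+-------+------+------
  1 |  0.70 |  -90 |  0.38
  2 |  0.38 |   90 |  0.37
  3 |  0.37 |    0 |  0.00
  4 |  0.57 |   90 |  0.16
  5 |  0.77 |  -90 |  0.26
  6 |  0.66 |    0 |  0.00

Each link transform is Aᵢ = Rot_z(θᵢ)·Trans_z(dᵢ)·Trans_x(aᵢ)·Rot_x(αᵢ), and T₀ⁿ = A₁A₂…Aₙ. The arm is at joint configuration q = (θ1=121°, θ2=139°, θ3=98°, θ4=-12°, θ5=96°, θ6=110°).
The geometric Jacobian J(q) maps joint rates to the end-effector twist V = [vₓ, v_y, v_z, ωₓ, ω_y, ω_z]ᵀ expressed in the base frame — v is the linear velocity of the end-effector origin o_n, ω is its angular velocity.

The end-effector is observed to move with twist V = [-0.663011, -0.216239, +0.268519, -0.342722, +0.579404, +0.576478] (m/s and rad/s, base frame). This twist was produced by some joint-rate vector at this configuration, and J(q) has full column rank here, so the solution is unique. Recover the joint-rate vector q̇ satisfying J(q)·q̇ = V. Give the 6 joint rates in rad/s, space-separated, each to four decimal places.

o_n = [-1.6871, 0.3353, -0.1525]
J₁: ẑ×o_n = [-0.3353, -1.6871, 0.0000], ω = ẑ
J2: z=[-0.8572, -0.5150, 0.0000] o=[-0.3605, 0.6000, 0.3800] → [0.2743, -0.4565, -0.4563, -0.8572, -0.5150, 0.0000]
J3: z=[-0.3379, 0.5624, -0.7547] o=[-0.5300, 0.1636, 0.1307] → [-0.0297, 0.7776, 0.5927, -0.3379, 0.5624, -0.7547]
J4: z=[-0.3379, 0.5624, -0.7547] o=[-0.8641, 0.0082, 0.1645] → [0.0686, 0.5140, 0.3523, -0.3379, 0.5624, -0.7547]
J5: z=[0.4476, -0.6094, -0.6545] o=[-1.3901, -0.2204, 0.0176] → [0.4674, 0.2705, 0.0677, 0.4476, -0.6094, -0.6545]
J6: z=[0.8587, 0.4971, 0.1244] o=[-1.4658, 0.0968, -0.7268] → [0.2558, -0.5207, 0.3148, 0.8587, 0.4971, 0.1244]
q̇ = J⁺·V = [0.4060, -0.3720, 0.6090, -0.3300, -0.6440, -0.3250]

0.4060 -0.3720 0.6090 -0.3300 -0.6440 -0.3250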